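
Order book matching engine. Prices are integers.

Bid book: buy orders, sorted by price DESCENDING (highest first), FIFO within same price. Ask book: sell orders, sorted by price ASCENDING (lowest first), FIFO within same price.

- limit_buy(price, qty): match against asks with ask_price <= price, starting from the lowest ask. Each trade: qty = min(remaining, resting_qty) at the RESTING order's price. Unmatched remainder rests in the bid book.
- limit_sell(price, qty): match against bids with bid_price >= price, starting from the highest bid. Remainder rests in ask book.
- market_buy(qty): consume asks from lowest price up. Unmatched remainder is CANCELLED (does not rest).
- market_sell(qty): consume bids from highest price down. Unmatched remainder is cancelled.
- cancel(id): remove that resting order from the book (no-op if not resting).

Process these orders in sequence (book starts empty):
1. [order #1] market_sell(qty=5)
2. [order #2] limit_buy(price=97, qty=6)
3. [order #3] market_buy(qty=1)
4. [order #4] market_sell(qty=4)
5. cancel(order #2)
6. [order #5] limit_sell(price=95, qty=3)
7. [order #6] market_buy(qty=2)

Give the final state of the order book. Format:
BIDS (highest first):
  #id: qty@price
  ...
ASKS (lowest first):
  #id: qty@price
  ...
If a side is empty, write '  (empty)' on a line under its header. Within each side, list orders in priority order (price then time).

Answer: BIDS (highest first):
  (empty)
ASKS (lowest first):
  #5: 1@95

Derivation:
After op 1 [order #1] market_sell(qty=5): fills=none; bids=[-] asks=[-]
After op 2 [order #2] limit_buy(price=97, qty=6): fills=none; bids=[#2:6@97] asks=[-]
After op 3 [order #3] market_buy(qty=1): fills=none; bids=[#2:6@97] asks=[-]
After op 4 [order #4] market_sell(qty=4): fills=#2x#4:4@97; bids=[#2:2@97] asks=[-]
After op 5 cancel(order #2): fills=none; bids=[-] asks=[-]
After op 6 [order #5] limit_sell(price=95, qty=3): fills=none; bids=[-] asks=[#5:3@95]
After op 7 [order #6] market_buy(qty=2): fills=#6x#5:2@95; bids=[-] asks=[#5:1@95]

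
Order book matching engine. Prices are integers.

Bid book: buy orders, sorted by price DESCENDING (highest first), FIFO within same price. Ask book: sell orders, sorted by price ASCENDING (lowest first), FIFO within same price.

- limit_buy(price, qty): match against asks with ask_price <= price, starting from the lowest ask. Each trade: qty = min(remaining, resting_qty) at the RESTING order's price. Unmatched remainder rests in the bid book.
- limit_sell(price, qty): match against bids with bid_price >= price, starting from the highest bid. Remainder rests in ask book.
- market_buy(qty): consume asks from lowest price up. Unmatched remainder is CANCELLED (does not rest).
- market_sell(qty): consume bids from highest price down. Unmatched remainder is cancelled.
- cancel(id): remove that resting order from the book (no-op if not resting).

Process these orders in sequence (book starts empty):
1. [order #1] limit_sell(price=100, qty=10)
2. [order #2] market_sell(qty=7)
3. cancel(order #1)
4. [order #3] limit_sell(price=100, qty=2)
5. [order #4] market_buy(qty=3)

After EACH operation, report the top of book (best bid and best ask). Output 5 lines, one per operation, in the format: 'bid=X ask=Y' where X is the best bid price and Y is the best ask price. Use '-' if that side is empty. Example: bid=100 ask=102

After op 1 [order #1] limit_sell(price=100, qty=10): fills=none; bids=[-] asks=[#1:10@100]
After op 2 [order #2] market_sell(qty=7): fills=none; bids=[-] asks=[#1:10@100]
After op 3 cancel(order #1): fills=none; bids=[-] asks=[-]
After op 4 [order #3] limit_sell(price=100, qty=2): fills=none; bids=[-] asks=[#3:2@100]
After op 5 [order #4] market_buy(qty=3): fills=#4x#3:2@100; bids=[-] asks=[-]

Answer: bid=- ask=100
bid=- ask=100
bid=- ask=-
bid=- ask=100
bid=- ask=-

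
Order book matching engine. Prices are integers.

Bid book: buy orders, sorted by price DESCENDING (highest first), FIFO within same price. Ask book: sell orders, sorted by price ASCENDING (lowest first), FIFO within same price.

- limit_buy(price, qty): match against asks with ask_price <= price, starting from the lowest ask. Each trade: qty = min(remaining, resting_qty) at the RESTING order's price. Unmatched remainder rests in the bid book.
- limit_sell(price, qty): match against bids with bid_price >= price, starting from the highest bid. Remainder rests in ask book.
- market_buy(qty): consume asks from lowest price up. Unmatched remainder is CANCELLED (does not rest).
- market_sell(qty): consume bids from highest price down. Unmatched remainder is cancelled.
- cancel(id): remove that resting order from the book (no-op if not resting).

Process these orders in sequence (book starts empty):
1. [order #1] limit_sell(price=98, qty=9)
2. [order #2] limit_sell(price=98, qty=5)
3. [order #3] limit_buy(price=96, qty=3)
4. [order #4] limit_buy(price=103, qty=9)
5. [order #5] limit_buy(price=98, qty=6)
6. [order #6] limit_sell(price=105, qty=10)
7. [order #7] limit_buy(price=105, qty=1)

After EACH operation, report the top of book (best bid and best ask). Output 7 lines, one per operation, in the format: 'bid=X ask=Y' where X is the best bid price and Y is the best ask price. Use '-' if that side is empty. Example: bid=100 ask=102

Answer: bid=- ask=98
bid=- ask=98
bid=96 ask=98
bid=96 ask=98
bid=98 ask=-
bid=98 ask=105
bid=98 ask=105

Derivation:
After op 1 [order #1] limit_sell(price=98, qty=9): fills=none; bids=[-] asks=[#1:9@98]
After op 2 [order #2] limit_sell(price=98, qty=5): fills=none; bids=[-] asks=[#1:9@98 #2:5@98]
After op 3 [order #3] limit_buy(price=96, qty=3): fills=none; bids=[#3:3@96] asks=[#1:9@98 #2:5@98]
After op 4 [order #4] limit_buy(price=103, qty=9): fills=#4x#1:9@98; bids=[#3:3@96] asks=[#2:5@98]
After op 5 [order #5] limit_buy(price=98, qty=6): fills=#5x#2:5@98; bids=[#5:1@98 #3:3@96] asks=[-]
After op 6 [order #6] limit_sell(price=105, qty=10): fills=none; bids=[#5:1@98 #3:3@96] asks=[#6:10@105]
After op 7 [order #7] limit_buy(price=105, qty=1): fills=#7x#6:1@105; bids=[#5:1@98 #3:3@96] asks=[#6:9@105]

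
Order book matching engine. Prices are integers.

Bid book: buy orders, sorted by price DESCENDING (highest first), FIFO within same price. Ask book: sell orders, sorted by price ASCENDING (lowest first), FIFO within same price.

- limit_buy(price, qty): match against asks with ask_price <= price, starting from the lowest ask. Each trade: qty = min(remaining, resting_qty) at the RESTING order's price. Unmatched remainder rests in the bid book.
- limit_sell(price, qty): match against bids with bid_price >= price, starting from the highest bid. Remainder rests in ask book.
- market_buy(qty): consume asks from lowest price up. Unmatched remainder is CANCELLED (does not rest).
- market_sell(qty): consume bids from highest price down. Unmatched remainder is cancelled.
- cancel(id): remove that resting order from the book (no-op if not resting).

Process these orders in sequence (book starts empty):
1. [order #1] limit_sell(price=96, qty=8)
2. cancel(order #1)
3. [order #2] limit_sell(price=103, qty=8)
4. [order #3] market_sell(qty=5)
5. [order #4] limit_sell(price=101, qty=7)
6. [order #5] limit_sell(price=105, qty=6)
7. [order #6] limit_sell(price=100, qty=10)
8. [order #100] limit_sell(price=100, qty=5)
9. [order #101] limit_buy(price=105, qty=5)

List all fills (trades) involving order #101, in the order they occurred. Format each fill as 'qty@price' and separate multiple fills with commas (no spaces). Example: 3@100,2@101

Answer: 5@100

Derivation:
After op 1 [order #1] limit_sell(price=96, qty=8): fills=none; bids=[-] asks=[#1:8@96]
After op 2 cancel(order #1): fills=none; bids=[-] asks=[-]
After op 3 [order #2] limit_sell(price=103, qty=8): fills=none; bids=[-] asks=[#2:8@103]
After op 4 [order #3] market_sell(qty=5): fills=none; bids=[-] asks=[#2:8@103]
After op 5 [order #4] limit_sell(price=101, qty=7): fills=none; bids=[-] asks=[#4:7@101 #2:8@103]
After op 6 [order #5] limit_sell(price=105, qty=6): fills=none; bids=[-] asks=[#4:7@101 #2:8@103 #5:6@105]
After op 7 [order #6] limit_sell(price=100, qty=10): fills=none; bids=[-] asks=[#6:10@100 #4:7@101 #2:8@103 #5:6@105]
After op 8 [order #100] limit_sell(price=100, qty=5): fills=none; bids=[-] asks=[#6:10@100 #100:5@100 #4:7@101 #2:8@103 #5:6@105]
After op 9 [order #101] limit_buy(price=105, qty=5): fills=#101x#6:5@100; bids=[-] asks=[#6:5@100 #100:5@100 #4:7@101 #2:8@103 #5:6@105]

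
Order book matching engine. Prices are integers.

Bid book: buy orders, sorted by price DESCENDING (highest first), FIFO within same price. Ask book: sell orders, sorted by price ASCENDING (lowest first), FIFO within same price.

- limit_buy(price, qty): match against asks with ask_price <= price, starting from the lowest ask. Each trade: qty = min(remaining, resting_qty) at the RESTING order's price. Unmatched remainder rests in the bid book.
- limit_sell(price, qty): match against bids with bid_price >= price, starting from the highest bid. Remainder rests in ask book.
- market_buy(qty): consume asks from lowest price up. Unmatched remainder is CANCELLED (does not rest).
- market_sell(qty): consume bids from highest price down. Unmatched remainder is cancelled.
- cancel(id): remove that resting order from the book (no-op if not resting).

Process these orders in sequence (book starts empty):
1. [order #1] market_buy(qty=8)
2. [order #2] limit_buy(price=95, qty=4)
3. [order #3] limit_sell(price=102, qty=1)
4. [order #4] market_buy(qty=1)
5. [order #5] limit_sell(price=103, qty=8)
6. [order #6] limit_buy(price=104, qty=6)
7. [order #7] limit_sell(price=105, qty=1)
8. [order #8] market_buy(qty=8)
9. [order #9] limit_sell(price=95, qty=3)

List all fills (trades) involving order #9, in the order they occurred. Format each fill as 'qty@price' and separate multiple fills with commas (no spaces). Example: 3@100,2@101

Answer: 3@95

Derivation:
After op 1 [order #1] market_buy(qty=8): fills=none; bids=[-] asks=[-]
After op 2 [order #2] limit_buy(price=95, qty=4): fills=none; bids=[#2:4@95] asks=[-]
After op 3 [order #3] limit_sell(price=102, qty=1): fills=none; bids=[#2:4@95] asks=[#3:1@102]
After op 4 [order #4] market_buy(qty=1): fills=#4x#3:1@102; bids=[#2:4@95] asks=[-]
After op 5 [order #5] limit_sell(price=103, qty=8): fills=none; bids=[#2:4@95] asks=[#5:8@103]
After op 6 [order #6] limit_buy(price=104, qty=6): fills=#6x#5:6@103; bids=[#2:4@95] asks=[#5:2@103]
After op 7 [order #7] limit_sell(price=105, qty=1): fills=none; bids=[#2:4@95] asks=[#5:2@103 #7:1@105]
After op 8 [order #8] market_buy(qty=8): fills=#8x#5:2@103 #8x#7:1@105; bids=[#2:4@95] asks=[-]
After op 9 [order #9] limit_sell(price=95, qty=3): fills=#2x#9:3@95; bids=[#2:1@95] asks=[-]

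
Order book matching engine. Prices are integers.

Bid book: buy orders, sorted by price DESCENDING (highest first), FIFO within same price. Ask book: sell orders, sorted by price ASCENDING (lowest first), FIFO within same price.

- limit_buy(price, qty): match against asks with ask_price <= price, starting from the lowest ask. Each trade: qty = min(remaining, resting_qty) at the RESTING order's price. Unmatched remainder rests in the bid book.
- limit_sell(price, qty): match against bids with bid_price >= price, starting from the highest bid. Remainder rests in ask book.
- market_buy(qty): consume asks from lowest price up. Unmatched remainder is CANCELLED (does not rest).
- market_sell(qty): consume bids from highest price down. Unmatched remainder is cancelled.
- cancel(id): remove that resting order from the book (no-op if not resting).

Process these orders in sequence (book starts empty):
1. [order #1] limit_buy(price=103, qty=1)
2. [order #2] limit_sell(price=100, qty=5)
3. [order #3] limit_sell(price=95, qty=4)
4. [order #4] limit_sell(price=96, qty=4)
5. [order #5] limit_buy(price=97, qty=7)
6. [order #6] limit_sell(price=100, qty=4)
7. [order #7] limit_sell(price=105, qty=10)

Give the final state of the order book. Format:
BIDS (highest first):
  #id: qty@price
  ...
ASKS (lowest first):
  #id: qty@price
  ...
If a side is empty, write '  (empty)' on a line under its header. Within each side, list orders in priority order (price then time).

After op 1 [order #1] limit_buy(price=103, qty=1): fills=none; bids=[#1:1@103] asks=[-]
After op 2 [order #2] limit_sell(price=100, qty=5): fills=#1x#2:1@103; bids=[-] asks=[#2:4@100]
After op 3 [order #3] limit_sell(price=95, qty=4): fills=none; bids=[-] asks=[#3:4@95 #2:4@100]
After op 4 [order #4] limit_sell(price=96, qty=4): fills=none; bids=[-] asks=[#3:4@95 #4:4@96 #2:4@100]
After op 5 [order #5] limit_buy(price=97, qty=7): fills=#5x#3:4@95 #5x#4:3@96; bids=[-] asks=[#4:1@96 #2:4@100]
After op 6 [order #6] limit_sell(price=100, qty=4): fills=none; bids=[-] asks=[#4:1@96 #2:4@100 #6:4@100]
After op 7 [order #7] limit_sell(price=105, qty=10): fills=none; bids=[-] asks=[#4:1@96 #2:4@100 #6:4@100 #7:10@105]

Answer: BIDS (highest first):
  (empty)
ASKS (lowest first):
  #4: 1@96
  #2: 4@100
  #6: 4@100
  #7: 10@105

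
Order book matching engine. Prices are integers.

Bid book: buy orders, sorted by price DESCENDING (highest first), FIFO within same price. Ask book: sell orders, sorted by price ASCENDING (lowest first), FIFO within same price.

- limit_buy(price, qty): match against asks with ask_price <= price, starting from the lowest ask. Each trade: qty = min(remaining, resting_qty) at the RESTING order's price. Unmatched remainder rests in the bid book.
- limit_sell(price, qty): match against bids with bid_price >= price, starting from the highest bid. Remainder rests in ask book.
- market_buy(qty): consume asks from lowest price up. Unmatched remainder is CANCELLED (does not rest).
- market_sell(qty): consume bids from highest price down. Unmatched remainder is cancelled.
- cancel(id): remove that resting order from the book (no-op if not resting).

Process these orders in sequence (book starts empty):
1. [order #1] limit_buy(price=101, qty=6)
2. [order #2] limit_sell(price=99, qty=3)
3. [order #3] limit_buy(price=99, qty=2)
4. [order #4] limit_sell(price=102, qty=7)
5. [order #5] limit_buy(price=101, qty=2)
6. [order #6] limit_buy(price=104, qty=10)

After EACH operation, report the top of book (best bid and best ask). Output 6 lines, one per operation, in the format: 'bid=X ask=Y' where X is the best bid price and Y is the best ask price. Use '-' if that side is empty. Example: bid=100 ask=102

Answer: bid=101 ask=-
bid=101 ask=-
bid=101 ask=-
bid=101 ask=102
bid=101 ask=102
bid=104 ask=-

Derivation:
After op 1 [order #1] limit_buy(price=101, qty=6): fills=none; bids=[#1:6@101] asks=[-]
After op 2 [order #2] limit_sell(price=99, qty=3): fills=#1x#2:3@101; bids=[#1:3@101] asks=[-]
After op 3 [order #3] limit_buy(price=99, qty=2): fills=none; bids=[#1:3@101 #3:2@99] asks=[-]
After op 4 [order #4] limit_sell(price=102, qty=7): fills=none; bids=[#1:3@101 #3:2@99] asks=[#4:7@102]
After op 5 [order #5] limit_buy(price=101, qty=2): fills=none; bids=[#1:3@101 #5:2@101 #3:2@99] asks=[#4:7@102]
After op 6 [order #6] limit_buy(price=104, qty=10): fills=#6x#4:7@102; bids=[#6:3@104 #1:3@101 #5:2@101 #3:2@99] asks=[-]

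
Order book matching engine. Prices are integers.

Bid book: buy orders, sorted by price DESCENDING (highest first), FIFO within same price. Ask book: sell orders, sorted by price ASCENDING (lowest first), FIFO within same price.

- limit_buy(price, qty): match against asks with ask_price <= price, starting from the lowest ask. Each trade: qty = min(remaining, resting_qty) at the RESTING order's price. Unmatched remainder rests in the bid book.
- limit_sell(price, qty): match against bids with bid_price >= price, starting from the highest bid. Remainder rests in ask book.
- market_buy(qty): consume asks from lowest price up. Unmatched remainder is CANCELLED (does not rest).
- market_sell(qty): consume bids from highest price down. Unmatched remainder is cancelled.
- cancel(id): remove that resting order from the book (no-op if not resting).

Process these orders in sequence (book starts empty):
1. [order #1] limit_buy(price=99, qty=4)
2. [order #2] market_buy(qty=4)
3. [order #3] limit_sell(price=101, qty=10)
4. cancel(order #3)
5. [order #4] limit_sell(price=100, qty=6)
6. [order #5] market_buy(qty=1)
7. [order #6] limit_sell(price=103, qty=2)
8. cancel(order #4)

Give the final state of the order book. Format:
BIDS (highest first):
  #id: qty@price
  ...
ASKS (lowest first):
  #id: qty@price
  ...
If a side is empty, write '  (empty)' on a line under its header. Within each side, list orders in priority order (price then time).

Answer: BIDS (highest first):
  #1: 4@99
ASKS (lowest first):
  #6: 2@103

Derivation:
After op 1 [order #1] limit_buy(price=99, qty=4): fills=none; bids=[#1:4@99] asks=[-]
After op 2 [order #2] market_buy(qty=4): fills=none; bids=[#1:4@99] asks=[-]
After op 3 [order #3] limit_sell(price=101, qty=10): fills=none; bids=[#1:4@99] asks=[#3:10@101]
After op 4 cancel(order #3): fills=none; bids=[#1:4@99] asks=[-]
After op 5 [order #4] limit_sell(price=100, qty=6): fills=none; bids=[#1:4@99] asks=[#4:6@100]
After op 6 [order #5] market_buy(qty=1): fills=#5x#4:1@100; bids=[#1:4@99] asks=[#4:5@100]
After op 7 [order #6] limit_sell(price=103, qty=2): fills=none; bids=[#1:4@99] asks=[#4:5@100 #6:2@103]
After op 8 cancel(order #4): fills=none; bids=[#1:4@99] asks=[#6:2@103]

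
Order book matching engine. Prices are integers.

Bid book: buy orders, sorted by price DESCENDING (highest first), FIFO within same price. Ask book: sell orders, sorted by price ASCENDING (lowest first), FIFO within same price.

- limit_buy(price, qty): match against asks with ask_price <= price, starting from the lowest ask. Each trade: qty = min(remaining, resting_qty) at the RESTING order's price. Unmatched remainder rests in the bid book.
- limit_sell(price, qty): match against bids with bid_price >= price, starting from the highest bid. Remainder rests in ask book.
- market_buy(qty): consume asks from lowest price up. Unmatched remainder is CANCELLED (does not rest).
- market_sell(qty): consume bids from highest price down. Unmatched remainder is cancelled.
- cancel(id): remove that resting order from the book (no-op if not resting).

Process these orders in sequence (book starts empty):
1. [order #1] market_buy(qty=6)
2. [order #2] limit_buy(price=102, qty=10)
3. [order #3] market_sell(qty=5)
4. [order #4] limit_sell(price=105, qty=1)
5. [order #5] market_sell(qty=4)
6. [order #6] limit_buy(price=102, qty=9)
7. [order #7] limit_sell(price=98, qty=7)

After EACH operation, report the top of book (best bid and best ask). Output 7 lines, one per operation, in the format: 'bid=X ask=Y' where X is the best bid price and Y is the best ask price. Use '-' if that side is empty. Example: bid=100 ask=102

After op 1 [order #1] market_buy(qty=6): fills=none; bids=[-] asks=[-]
After op 2 [order #2] limit_buy(price=102, qty=10): fills=none; bids=[#2:10@102] asks=[-]
After op 3 [order #3] market_sell(qty=5): fills=#2x#3:5@102; bids=[#2:5@102] asks=[-]
After op 4 [order #4] limit_sell(price=105, qty=1): fills=none; bids=[#2:5@102] asks=[#4:1@105]
After op 5 [order #5] market_sell(qty=4): fills=#2x#5:4@102; bids=[#2:1@102] asks=[#4:1@105]
After op 6 [order #6] limit_buy(price=102, qty=9): fills=none; bids=[#2:1@102 #6:9@102] asks=[#4:1@105]
After op 7 [order #7] limit_sell(price=98, qty=7): fills=#2x#7:1@102 #6x#7:6@102; bids=[#6:3@102] asks=[#4:1@105]

Answer: bid=- ask=-
bid=102 ask=-
bid=102 ask=-
bid=102 ask=105
bid=102 ask=105
bid=102 ask=105
bid=102 ask=105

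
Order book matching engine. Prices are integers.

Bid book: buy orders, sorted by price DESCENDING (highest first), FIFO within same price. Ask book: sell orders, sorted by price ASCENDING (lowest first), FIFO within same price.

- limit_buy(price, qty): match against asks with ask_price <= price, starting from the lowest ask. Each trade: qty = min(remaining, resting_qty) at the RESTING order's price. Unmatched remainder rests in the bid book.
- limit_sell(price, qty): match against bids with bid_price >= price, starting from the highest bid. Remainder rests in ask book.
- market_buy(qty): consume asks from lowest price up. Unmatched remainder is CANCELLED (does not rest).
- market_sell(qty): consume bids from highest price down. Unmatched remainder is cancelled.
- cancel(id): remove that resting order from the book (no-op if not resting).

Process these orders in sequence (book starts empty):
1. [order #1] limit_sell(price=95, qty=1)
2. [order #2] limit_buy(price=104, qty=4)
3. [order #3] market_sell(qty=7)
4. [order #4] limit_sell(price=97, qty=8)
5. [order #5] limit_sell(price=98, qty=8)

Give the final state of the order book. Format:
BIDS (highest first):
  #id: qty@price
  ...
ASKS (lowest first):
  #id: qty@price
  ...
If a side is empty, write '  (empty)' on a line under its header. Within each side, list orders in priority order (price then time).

Answer: BIDS (highest first):
  (empty)
ASKS (lowest first):
  #4: 8@97
  #5: 8@98

Derivation:
After op 1 [order #1] limit_sell(price=95, qty=1): fills=none; bids=[-] asks=[#1:1@95]
After op 2 [order #2] limit_buy(price=104, qty=4): fills=#2x#1:1@95; bids=[#2:3@104] asks=[-]
After op 3 [order #3] market_sell(qty=7): fills=#2x#3:3@104; bids=[-] asks=[-]
After op 4 [order #4] limit_sell(price=97, qty=8): fills=none; bids=[-] asks=[#4:8@97]
After op 5 [order #5] limit_sell(price=98, qty=8): fills=none; bids=[-] asks=[#4:8@97 #5:8@98]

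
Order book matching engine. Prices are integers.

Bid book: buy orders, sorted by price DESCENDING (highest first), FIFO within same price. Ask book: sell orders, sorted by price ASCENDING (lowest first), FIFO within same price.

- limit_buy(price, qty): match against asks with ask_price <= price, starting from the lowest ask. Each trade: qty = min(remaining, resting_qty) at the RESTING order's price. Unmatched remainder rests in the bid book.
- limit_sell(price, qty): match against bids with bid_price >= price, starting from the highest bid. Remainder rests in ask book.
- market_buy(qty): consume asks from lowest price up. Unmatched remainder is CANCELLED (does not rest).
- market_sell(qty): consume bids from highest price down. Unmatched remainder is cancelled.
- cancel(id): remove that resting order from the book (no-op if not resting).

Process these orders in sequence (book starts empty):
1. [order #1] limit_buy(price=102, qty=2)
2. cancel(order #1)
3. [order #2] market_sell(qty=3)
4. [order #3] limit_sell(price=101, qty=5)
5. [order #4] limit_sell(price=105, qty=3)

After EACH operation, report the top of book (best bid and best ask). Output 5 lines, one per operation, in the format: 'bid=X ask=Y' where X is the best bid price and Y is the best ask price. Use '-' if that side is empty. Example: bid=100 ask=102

After op 1 [order #1] limit_buy(price=102, qty=2): fills=none; bids=[#1:2@102] asks=[-]
After op 2 cancel(order #1): fills=none; bids=[-] asks=[-]
After op 3 [order #2] market_sell(qty=3): fills=none; bids=[-] asks=[-]
After op 4 [order #3] limit_sell(price=101, qty=5): fills=none; bids=[-] asks=[#3:5@101]
After op 5 [order #4] limit_sell(price=105, qty=3): fills=none; bids=[-] asks=[#3:5@101 #4:3@105]

Answer: bid=102 ask=-
bid=- ask=-
bid=- ask=-
bid=- ask=101
bid=- ask=101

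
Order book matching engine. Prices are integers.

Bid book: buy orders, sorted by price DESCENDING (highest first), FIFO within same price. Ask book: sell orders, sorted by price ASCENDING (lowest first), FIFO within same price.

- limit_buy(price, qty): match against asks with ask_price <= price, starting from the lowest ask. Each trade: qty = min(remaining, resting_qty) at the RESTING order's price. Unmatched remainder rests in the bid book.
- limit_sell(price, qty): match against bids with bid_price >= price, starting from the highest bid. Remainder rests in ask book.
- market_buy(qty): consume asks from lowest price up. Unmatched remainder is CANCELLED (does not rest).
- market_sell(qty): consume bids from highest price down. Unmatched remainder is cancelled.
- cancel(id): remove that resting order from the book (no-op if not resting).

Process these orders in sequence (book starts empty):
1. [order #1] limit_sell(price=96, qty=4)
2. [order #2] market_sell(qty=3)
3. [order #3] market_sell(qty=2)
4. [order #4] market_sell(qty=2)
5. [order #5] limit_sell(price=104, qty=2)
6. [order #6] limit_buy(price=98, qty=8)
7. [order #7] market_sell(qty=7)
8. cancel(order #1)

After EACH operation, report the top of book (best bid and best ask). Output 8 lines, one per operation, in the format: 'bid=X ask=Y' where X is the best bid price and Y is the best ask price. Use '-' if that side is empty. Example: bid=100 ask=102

Answer: bid=- ask=96
bid=- ask=96
bid=- ask=96
bid=- ask=96
bid=- ask=96
bid=98 ask=104
bid=- ask=104
bid=- ask=104

Derivation:
After op 1 [order #1] limit_sell(price=96, qty=4): fills=none; bids=[-] asks=[#1:4@96]
After op 2 [order #2] market_sell(qty=3): fills=none; bids=[-] asks=[#1:4@96]
After op 3 [order #3] market_sell(qty=2): fills=none; bids=[-] asks=[#1:4@96]
After op 4 [order #4] market_sell(qty=2): fills=none; bids=[-] asks=[#1:4@96]
After op 5 [order #5] limit_sell(price=104, qty=2): fills=none; bids=[-] asks=[#1:4@96 #5:2@104]
After op 6 [order #6] limit_buy(price=98, qty=8): fills=#6x#1:4@96; bids=[#6:4@98] asks=[#5:2@104]
After op 7 [order #7] market_sell(qty=7): fills=#6x#7:4@98; bids=[-] asks=[#5:2@104]
After op 8 cancel(order #1): fills=none; bids=[-] asks=[#5:2@104]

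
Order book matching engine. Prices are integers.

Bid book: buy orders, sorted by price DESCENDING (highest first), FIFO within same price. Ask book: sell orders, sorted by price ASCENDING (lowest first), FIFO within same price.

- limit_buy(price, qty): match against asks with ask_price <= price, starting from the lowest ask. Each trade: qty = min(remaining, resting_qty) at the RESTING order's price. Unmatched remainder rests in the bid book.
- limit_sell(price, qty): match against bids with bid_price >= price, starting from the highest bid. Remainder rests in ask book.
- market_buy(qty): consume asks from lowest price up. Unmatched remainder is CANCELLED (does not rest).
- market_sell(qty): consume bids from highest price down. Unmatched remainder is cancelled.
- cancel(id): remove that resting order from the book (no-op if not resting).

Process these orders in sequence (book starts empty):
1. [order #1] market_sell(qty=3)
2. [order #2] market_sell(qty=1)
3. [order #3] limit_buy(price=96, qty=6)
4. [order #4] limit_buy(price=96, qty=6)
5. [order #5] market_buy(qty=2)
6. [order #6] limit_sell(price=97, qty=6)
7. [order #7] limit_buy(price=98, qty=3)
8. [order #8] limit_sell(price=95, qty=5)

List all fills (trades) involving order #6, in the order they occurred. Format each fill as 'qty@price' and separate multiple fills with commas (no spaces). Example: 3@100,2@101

Answer: 3@97

Derivation:
After op 1 [order #1] market_sell(qty=3): fills=none; bids=[-] asks=[-]
After op 2 [order #2] market_sell(qty=1): fills=none; bids=[-] asks=[-]
After op 3 [order #3] limit_buy(price=96, qty=6): fills=none; bids=[#3:6@96] asks=[-]
After op 4 [order #4] limit_buy(price=96, qty=6): fills=none; bids=[#3:6@96 #4:6@96] asks=[-]
After op 5 [order #5] market_buy(qty=2): fills=none; bids=[#3:6@96 #4:6@96] asks=[-]
After op 6 [order #6] limit_sell(price=97, qty=6): fills=none; bids=[#3:6@96 #4:6@96] asks=[#6:6@97]
After op 7 [order #7] limit_buy(price=98, qty=3): fills=#7x#6:3@97; bids=[#3:6@96 #4:6@96] asks=[#6:3@97]
After op 8 [order #8] limit_sell(price=95, qty=5): fills=#3x#8:5@96; bids=[#3:1@96 #4:6@96] asks=[#6:3@97]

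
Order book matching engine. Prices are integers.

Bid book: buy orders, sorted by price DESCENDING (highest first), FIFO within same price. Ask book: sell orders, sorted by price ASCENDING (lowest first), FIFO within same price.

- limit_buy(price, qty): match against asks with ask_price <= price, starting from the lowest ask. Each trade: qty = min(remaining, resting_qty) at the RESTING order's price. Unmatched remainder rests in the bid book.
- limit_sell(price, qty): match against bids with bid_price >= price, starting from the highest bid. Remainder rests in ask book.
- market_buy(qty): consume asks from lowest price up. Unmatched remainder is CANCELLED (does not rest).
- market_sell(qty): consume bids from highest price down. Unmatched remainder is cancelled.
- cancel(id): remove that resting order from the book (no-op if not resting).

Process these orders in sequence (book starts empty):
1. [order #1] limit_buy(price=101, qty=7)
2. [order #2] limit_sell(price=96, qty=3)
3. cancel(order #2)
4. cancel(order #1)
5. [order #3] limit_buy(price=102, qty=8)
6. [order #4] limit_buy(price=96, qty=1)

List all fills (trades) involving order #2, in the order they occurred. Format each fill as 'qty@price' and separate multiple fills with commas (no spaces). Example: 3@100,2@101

After op 1 [order #1] limit_buy(price=101, qty=7): fills=none; bids=[#1:7@101] asks=[-]
After op 2 [order #2] limit_sell(price=96, qty=3): fills=#1x#2:3@101; bids=[#1:4@101] asks=[-]
After op 3 cancel(order #2): fills=none; bids=[#1:4@101] asks=[-]
After op 4 cancel(order #1): fills=none; bids=[-] asks=[-]
After op 5 [order #3] limit_buy(price=102, qty=8): fills=none; bids=[#3:8@102] asks=[-]
After op 6 [order #4] limit_buy(price=96, qty=1): fills=none; bids=[#3:8@102 #4:1@96] asks=[-]

Answer: 3@101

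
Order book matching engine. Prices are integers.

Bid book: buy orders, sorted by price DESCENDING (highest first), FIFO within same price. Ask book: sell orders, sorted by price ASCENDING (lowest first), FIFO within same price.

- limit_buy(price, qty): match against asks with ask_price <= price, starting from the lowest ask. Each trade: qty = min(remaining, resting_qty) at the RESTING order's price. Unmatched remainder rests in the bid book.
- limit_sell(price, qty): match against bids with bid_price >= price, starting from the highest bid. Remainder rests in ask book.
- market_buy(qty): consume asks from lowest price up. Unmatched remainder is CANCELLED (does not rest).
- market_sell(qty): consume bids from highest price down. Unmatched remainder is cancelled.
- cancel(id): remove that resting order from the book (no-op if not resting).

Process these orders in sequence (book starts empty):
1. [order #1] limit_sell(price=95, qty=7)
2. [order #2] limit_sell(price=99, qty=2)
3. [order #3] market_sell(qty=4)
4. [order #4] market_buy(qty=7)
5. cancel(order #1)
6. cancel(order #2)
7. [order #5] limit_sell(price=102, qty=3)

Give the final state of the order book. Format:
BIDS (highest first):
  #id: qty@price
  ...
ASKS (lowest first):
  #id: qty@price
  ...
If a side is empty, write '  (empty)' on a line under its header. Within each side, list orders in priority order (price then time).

Answer: BIDS (highest first):
  (empty)
ASKS (lowest first):
  #5: 3@102

Derivation:
After op 1 [order #1] limit_sell(price=95, qty=7): fills=none; bids=[-] asks=[#1:7@95]
After op 2 [order #2] limit_sell(price=99, qty=2): fills=none; bids=[-] asks=[#1:7@95 #2:2@99]
After op 3 [order #3] market_sell(qty=4): fills=none; bids=[-] asks=[#1:7@95 #2:2@99]
After op 4 [order #4] market_buy(qty=7): fills=#4x#1:7@95; bids=[-] asks=[#2:2@99]
After op 5 cancel(order #1): fills=none; bids=[-] asks=[#2:2@99]
After op 6 cancel(order #2): fills=none; bids=[-] asks=[-]
After op 7 [order #5] limit_sell(price=102, qty=3): fills=none; bids=[-] asks=[#5:3@102]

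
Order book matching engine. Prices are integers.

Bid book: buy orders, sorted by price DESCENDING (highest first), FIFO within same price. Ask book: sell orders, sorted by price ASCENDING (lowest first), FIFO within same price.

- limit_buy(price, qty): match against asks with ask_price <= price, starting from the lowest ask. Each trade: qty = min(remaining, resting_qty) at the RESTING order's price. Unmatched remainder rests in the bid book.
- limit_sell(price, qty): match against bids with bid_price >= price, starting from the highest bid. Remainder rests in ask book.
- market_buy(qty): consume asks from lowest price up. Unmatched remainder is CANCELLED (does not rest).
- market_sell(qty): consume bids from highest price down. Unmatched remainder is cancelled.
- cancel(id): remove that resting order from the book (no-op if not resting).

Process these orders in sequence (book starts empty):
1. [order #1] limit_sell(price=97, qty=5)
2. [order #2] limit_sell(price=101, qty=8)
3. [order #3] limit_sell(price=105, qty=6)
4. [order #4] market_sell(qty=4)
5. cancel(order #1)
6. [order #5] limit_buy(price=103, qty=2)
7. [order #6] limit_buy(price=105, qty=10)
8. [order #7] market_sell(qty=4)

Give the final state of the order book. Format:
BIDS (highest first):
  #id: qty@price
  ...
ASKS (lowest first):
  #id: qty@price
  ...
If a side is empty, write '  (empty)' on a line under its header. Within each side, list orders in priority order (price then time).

Answer: BIDS (highest first):
  (empty)
ASKS (lowest first):
  #3: 2@105

Derivation:
After op 1 [order #1] limit_sell(price=97, qty=5): fills=none; bids=[-] asks=[#1:5@97]
After op 2 [order #2] limit_sell(price=101, qty=8): fills=none; bids=[-] asks=[#1:5@97 #2:8@101]
After op 3 [order #3] limit_sell(price=105, qty=6): fills=none; bids=[-] asks=[#1:5@97 #2:8@101 #3:6@105]
After op 4 [order #4] market_sell(qty=4): fills=none; bids=[-] asks=[#1:5@97 #2:8@101 #3:6@105]
After op 5 cancel(order #1): fills=none; bids=[-] asks=[#2:8@101 #3:6@105]
After op 6 [order #5] limit_buy(price=103, qty=2): fills=#5x#2:2@101; bids=[-] asks=[#2:6@101 #3:6@105]
After op 7 [order #6] limit_buy(price=105, qty=10): fills=#6x#2:6@101 #6x#3:4@105; bids=[-] asks=[#3:2@105]
After op 8 [order #7] market_sell(qty=4): fills=none; bids=[-] asks=[#3:2@105]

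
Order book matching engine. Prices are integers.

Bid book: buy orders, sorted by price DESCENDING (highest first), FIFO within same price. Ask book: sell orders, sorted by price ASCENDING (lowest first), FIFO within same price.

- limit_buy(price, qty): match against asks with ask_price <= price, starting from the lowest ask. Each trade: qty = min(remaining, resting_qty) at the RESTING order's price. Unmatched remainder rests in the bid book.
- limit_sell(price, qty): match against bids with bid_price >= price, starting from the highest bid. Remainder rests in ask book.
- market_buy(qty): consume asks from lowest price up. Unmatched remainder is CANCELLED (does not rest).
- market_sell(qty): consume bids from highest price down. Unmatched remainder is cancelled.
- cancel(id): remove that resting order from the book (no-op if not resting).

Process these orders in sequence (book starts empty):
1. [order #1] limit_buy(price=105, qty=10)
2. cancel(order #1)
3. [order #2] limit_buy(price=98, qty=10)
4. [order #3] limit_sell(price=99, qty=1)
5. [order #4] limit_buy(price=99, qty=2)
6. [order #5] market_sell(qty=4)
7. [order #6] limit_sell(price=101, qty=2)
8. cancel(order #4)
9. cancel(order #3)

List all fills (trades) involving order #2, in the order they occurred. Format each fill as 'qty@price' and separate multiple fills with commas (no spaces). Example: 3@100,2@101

After op 1 [order #1] limit_buy(price=105, qty=10): fills=none; bids=[#1:10@105] asks=[-]
After op 2 cancel(order #1): fills=none; bids=[-] asks=[-]
After op 3 [order #2] limit_buy(price=98, qty=10): fills=none; bids=[#2:10@98] asks=[-]
After op 4 [order #3] limit_sell(price=99, qty=1): fills=none; bids=[#2:10@98] asks=[#3:1@99]
After op 5 [order #4] limit_buy(price=99, qty=2): fills=#4x#3:1@99; bids=[#4:1@99 #2:10@98] asks=[-]
After op 6 [order #5] market_sell(qty=4): fills=#4x#5:1@99 #2x#5:3@98; bids=[#2:7@98] asks=[-]
After op 7 [order #6] limit_sell(price=101, qty=2): fills=none; bids=[#2:7@98] asks=[#6:2@101]
After op 8 cancel(order #4): fills=none; bids=[#2:7@98] asks=[#6:2@101]
After op 9 cancel(order #3): fills=none; bids=[#2:7@98] asks=[#6:2@101]

Answer: 3@98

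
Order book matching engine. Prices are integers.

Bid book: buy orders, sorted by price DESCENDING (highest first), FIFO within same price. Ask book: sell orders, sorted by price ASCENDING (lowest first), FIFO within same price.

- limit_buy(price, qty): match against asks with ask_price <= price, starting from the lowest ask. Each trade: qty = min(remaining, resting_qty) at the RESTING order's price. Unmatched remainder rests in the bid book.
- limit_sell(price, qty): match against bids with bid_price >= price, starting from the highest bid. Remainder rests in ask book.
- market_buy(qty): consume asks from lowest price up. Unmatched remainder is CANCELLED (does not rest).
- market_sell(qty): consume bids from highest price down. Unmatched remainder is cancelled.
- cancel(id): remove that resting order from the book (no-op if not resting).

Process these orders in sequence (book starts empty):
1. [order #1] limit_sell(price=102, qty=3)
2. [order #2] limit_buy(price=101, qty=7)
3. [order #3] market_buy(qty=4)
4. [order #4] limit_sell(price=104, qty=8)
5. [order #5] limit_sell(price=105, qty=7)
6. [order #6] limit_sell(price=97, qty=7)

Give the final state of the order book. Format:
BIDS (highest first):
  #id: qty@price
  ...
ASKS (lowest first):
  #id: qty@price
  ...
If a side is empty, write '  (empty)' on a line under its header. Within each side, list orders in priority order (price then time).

Answer: BIDS (highest first):
  (empty)
ASKS (lowest first):
  #4: 8@104
  #5: 7@105

Derivation:
After op 1 [order #1] limit_sell(price=102, qty=3): fills=none; bids=[-] asks=[#1:3@102]
After op 2 [order #2] limit_buy(price=101, qty=7): fills=none; bids=[#2:7@101] asks=[#1:3@102]
After op 3 [order #3] market_buy(qty=4): fills=#3x#1:3@102; bids=[#2:7@101] asks=[-]
After op 4 [order #4] limit_sell(price=104, qty=8): fills=none; bids=[#2:7@101] asks=[#4:8@104]
After op 5 [order #5] limit_sell(price=105, qty=7): fills=none; bids=[#2:7@101] asks=[#4:8@104 #5:7@105]
After op 6 [order #6] limit_sell(price=97, qty=7): fills=#2x#6:7@101; bids=[-] asks=[#4:8@104 #5:7@105]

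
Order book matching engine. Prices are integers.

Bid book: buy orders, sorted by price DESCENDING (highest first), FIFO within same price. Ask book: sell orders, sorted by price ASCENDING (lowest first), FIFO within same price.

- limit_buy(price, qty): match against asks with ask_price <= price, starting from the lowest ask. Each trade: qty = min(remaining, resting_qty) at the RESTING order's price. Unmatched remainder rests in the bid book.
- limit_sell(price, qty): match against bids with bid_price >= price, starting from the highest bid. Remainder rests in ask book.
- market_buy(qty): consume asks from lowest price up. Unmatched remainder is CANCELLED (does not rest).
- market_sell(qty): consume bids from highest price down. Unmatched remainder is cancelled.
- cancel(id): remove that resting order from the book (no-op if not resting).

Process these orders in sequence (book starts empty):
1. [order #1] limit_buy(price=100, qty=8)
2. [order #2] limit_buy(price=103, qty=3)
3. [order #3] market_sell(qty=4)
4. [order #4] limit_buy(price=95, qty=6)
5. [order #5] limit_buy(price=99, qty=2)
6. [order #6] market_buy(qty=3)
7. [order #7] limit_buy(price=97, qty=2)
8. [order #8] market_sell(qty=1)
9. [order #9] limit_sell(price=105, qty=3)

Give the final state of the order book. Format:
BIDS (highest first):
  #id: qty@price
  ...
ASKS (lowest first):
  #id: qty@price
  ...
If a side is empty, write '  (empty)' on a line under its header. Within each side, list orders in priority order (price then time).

Answer: BIDS (highest first):
  #1: 6@100
  #5: 2@99
  #7: 2@97
  #4: 6@95
ASKS (lowest first):
  #9: 3@105

Derivation:
After op 1 [order #1] limit_buy(price=100, qty=8): fills=none; bids=[#1:8@100] asks=[-]
After op 2 [order #2] limit_buy(price=103, qty=3): fills=none; bids=[#2:3@103 #1:8@100] asks=[-]
After op 3 [order #3] market_sell(qty=4): fills=#2x#3:3@103 #1x#3:1@100; bids=[#1:7@100] asks=[-]
After op 4 [order #4] limit_buy(price=95, qty=6): fills=none; bids=[#1:7@100 #4:6@95] asks=[-]
After op 5 [order #5] limit_buy(price=99, qty=2): fills=none; bids=[#1:7@100 #5:2@99 #4:6@95] asks=[-]
After op 6 [order #6] market_buy(qty=3): fills=none; bids=[#1:7@100 #5:2@99 #4:6@95] asks=[-]
After op 7 [order #7] limit_buy(price=97, qty=2): fills=none; bids=[#1:7@100 #5:2@99 #7:2@97 #4:6@95] asks=[-]
After op 8 [order #8] market_sell(qty=1): fills=#1x#8:1@100; bids=[#1:6@100 #5:2@99 #7:2@97 #4:6@95] asks=[-]
After op 9 [order #9] limit_sell(price=105, qty=3): fills=none; bids=[#1:6@100 #5:2@99 #7:2@97 #4:6@95] asks=[#9:3@105]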